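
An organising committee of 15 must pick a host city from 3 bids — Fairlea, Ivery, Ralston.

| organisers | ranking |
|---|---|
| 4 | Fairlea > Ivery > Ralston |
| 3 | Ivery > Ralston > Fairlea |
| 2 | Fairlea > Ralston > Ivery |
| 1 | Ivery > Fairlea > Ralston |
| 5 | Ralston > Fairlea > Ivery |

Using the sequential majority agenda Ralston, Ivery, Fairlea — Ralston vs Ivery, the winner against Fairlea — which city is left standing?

Fairlea

Round 1: Ralston vs Ivery — 7–8, Ivery advances.
Round 2: Ivery vs Fairlea — 4–11, Fairlea advances.
Fairlea survives the agenda.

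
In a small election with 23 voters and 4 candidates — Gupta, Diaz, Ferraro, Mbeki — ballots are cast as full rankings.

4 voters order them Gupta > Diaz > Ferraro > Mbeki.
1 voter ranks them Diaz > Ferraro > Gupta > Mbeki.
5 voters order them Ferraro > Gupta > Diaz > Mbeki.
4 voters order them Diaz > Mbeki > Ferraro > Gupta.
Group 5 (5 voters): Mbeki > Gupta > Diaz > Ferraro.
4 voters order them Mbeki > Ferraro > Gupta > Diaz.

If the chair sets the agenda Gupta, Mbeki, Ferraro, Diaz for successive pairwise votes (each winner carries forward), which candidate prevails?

Round 1: Gupta vs Mbeki — 10–13, Mbeki advances.
Round 2: Mbeki vs Ferraro — 13–10, Mbeki advances.
Round 3: Mbeki vs Diaz — 9–14, Diaz advances.
Diaz survives the agenda.

Diaz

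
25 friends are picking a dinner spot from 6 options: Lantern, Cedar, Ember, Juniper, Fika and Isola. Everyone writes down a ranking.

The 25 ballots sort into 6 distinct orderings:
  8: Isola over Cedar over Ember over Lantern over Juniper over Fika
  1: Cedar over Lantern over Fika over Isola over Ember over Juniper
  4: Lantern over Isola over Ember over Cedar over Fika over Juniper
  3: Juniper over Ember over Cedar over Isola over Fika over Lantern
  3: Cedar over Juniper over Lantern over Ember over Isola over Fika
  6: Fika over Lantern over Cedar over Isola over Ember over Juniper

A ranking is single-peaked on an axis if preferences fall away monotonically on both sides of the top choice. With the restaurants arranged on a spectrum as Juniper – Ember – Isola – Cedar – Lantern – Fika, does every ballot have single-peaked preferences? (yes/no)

Axis positions: Juniper=1, Ember=2, Isola=3, Cedar=4, Lantern=5, Fika=6.
Type 1 (peak Isola at position 3): ranking walks positions 3-4-2-5-1-6, expanding outward from the peak — single-peaked.
Type 2 (peak Cedar at position 4): ranking walks positions 4-5-6-3-2-1, expanding outward from the peak — single-peaked.
Type 3: ranking walks positions 5-3-2-4-6-1; Isola is ranked above Cedar even though Cedar lies between Isola and the peak Lantern on the axis — preferences dip and rise again. Not single-peaked.
Type 4: ranking walks positions 1-2-4-3-6-5; Cedar is ranked above Isola even though Isola lies between Cedar and the peak Juniper on the axis — preferences dip and rise again. Not single-peaked.
Type 5: ranking walks positions 4-1-5-2-3-6; Juniper is ranked above Isola even though Isola lies between Juniper and the peak Cedar on the axis — preferences dip and rise again. Not single-peaked.
Type 6 (peak Fika at position 6): ranking walks positions 6-5-4-3-2-1, expanding outward from the peak — single-peaked.
Type 3 violates single-peakedness, so the profile is not single-peaked on this axis.

no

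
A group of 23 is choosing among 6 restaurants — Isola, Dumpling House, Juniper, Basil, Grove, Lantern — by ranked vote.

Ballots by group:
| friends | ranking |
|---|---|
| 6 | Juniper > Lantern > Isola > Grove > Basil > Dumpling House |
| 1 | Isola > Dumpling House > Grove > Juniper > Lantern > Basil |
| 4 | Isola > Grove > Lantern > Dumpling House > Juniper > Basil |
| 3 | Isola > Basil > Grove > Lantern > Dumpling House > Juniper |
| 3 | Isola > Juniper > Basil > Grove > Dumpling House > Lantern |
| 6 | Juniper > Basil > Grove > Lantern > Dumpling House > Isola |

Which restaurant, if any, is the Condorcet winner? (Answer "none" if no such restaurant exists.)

Pairwise majorities:
Isola–Dumpling House: Isola 17–6.
Isola–Juniper: Juniper 12–11.
Isola vs Basil: Isola wins 17–6.
Isola vs Grove: Isola, 17–6.
Isola vs Lantern: Lantern, 12–11.
Dumpling House vs Juniper: Juniper, 15–8.
Dumpling House–Basil: Basil 18–5.
Dumpling House vs Grove: Grove, 22–1.
Dumpling House–Lantern: Lantern 19–4.
Juniper vs Basil: Juniper, 20–3.
Juniper–Grove: Juniper 15–8.
Juniper vs Lantern: Juniper, 16–7.
Basil vs Grove: Basil, 12–11.
Basil vs Lantern: Basil, 12–11.
Grove vs Lantern: Grove, 17–6.
Only Juniper has no losses; Juniper is the Condorcet winner.

Juniper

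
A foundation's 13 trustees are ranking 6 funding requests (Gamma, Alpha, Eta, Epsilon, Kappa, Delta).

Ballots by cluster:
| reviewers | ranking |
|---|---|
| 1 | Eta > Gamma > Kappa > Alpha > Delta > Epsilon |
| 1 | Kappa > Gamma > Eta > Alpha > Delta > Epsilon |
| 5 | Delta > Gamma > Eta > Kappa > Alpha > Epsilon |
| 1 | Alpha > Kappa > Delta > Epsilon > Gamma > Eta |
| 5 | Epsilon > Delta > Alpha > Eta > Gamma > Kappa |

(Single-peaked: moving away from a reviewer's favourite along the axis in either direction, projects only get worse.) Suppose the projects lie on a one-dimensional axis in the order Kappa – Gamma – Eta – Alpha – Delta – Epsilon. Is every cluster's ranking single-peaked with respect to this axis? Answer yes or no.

no

Axis positions: Kappa=1, Gamma=2, Eta=3, Alpha=4, Delta=5, Epsilon=6.
Cluster 1 (peak Eta at position 3): ranking walks positions 3-2-1-4-5-6, expanding outward from the peak — single-peaked.
Cluster 2 (peak Kappa at position 1): ranking walks positions 1-2-3-4-5-6, expanding outward from the peak — single-peaked.
Cluster 3: ranking walks positions 5-2-3-1-4-6; Gamma is ranked above Alpha even though Alpha lies between Gamma and the peak Delta on the axis — preferences dip and rise again. Not single-peaked.
Cluster 4: ranking walks positions 4-1-5-6-2-3; Kappa is ranked above Eta even though Eta lies between Kappa and the peak Alpha on the axis — preferences dip and rise again. Not single-peaked.
Cluster 5 (peak Epsilon at position 6): ranking walks positions 6-5-4-3-2-1, expanding outward from the peak — single-peaked.
Cluster 3 violates single-peakedness, so the profile is not single-peaked on this axis.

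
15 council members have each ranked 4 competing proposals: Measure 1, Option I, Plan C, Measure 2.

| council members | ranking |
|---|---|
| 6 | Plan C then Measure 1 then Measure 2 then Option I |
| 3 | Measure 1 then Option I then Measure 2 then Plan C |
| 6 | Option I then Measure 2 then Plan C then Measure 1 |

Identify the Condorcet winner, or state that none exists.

Head-to-head results (15 council members):
Measure 1 vs Option I: Measure 1, 9–6.
Measure 1 vs Plan C: Plan C wins 12–3.
Measure 1 vs Measure 2: Measure 1, 9–6.
Option I vs Plan C: Option I wins 9–6.
Option I–Measure 2: Option I 9–6.
Plan C–Measure 2: Measure 2 9–6.
Each option drops at least one matchup (Measure 1 loses to Plan C; Option I loses to Measure 1; Plan C loses to Option I; Measure 2 loses to Measure 1); the cycle Measure 1 → Option I → Plan C → Measure 1 rules out a Condorcet winner.

none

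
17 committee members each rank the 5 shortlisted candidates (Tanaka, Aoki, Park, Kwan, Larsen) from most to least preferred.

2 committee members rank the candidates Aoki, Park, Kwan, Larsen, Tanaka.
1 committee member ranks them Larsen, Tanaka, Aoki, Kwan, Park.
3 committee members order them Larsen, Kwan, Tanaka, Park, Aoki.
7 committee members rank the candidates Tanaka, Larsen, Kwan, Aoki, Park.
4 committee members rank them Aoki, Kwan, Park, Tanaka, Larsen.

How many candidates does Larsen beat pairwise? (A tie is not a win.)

3

Larsen against each rival (17 committee members):
Larsen vs Tanaka: Larsen preferred on 2+1+3 = 6 ballots; Tanaka wins 11–6.
Larsen vs Aoki: 1+3+7 = 11 for Larsen, 6 for Aoki — Larsen by 11–6.
Larsen vs Park: Larsen wins 11–6.
Larsen vs Kwan: Larsen preferred on 1+3+7 = 11 ballots; Larsen wins 11–6.
Larsen beats Aoki, Park, Kwan; loses to Tanaka — 3 pairwise wins.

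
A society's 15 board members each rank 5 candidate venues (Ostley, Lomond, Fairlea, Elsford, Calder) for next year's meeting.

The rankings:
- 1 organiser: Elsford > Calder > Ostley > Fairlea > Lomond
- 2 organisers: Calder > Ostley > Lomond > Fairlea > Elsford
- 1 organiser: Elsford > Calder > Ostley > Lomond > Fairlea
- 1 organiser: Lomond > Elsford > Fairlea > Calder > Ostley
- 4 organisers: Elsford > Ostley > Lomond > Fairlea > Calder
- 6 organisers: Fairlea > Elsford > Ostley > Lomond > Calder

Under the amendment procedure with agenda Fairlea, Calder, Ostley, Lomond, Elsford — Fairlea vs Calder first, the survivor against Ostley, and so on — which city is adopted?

Round 1: Fairlea vs Calder — 11–4, Fairlea advances.
Round 2: Fairlea vs Ostley — 7–8, Ostley advances.
Round 3: Ostley vs Lomond — 14–1, Ostley advances.
Round 4: Ostley vs Elsford — 2–13, Elsford advances.
The agenda winner is Elsford.

Elsford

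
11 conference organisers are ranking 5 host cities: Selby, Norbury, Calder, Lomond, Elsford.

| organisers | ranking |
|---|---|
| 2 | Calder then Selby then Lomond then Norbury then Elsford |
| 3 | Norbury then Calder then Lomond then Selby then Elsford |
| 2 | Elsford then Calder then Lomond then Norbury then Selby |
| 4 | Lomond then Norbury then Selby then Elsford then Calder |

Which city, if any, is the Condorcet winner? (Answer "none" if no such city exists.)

Head-to-head results (11 organisers):
Selby vs Norbury: Selby is ranked higher on 2 ballots, Norbury on 9. Norbury wins 9–2.
Selby–Calder: Calder 7–4.
Selby vs Lomond: 2 for Selby, 9 for Lomond — Lomond by 9–2.
Selby vs Elsford: Selby wins 9–2.
Norbury vs Calder: Norbury, 7–4.
Norbury vs Lomond: Lomond wins 8–3.
Norbury vs Elsford: Norbury preferred on 2+3+4 = 9 ballots; Norbury wins 9–2.
Calder vs Lomond: Calder wins 7–4.
Calder vs Elsford: Calder is ranked higher on 2+3 = 5 ballots, Elsford on 6. Elsford wins 6–5.
Lomond vs Elsford: Lomond wins 9–2.
Each city drops at least one matchup (Selby loses to Norbury; Norbury loses to Lomond; Calder loses to Norbury; Lomond loses to Calder; Elsford loses to Selby); the cycle Selby > Elsford > Calder > Selby rules out a Condorcet winner.

none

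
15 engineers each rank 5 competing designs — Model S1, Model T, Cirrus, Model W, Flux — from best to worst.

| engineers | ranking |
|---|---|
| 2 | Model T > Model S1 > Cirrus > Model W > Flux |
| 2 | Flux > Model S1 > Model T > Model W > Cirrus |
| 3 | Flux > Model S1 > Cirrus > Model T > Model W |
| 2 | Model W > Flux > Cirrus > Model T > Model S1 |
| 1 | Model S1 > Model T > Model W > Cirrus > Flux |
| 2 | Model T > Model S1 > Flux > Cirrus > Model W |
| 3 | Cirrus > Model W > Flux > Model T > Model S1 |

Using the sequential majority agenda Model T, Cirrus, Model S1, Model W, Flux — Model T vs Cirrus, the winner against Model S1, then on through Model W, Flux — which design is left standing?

Round 1: Model T vs Cirrus — 7–8, Cirrus advances.
Round 2: Cirrus vs Model S1 — 5–10, Model S1 advances.
Round 3: Model S1 vs Model W — 10–5, Model S1 advances.
Round 4: Model S1 vs Flux — 5–10, Flux advances.
Flux survives the agenda.

Flux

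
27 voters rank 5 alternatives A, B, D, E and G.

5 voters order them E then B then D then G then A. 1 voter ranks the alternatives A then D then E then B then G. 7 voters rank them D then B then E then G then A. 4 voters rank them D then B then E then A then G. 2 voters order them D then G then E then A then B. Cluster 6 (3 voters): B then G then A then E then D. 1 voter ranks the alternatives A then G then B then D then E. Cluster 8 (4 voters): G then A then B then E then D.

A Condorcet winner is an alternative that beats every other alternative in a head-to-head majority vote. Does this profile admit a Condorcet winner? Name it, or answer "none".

D

Check each pair by majority over 27 ballots:
A vs B: B, 19–8.
A vs D: D wins 18–9.
A vs E: E wins 18–9.
A vs G: G, 21–6.
B–D: D 14–13.
B vs E: B, 19–8.
B vs G: B wins 20–7.
D vs E: D wins 15–12.
D vs G: D wins 19–8.
E vs G: E, 17–10.
D wins every pairwise contest, so D is the Condorcet winner.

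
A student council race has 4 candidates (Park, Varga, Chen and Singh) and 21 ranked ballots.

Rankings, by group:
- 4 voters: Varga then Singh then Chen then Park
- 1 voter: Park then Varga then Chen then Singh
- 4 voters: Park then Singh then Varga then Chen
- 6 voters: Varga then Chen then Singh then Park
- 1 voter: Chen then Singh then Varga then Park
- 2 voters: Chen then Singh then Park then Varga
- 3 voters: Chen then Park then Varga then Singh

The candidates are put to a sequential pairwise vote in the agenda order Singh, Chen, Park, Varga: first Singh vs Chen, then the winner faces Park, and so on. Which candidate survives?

Round 1: Singh vs Chen — 8–13, Chen advances.
Round 2: Chen vs Park — 16–5, Chen advances.
Round 3: Chen vs Varga — 6–15, Varga advances.
The agenda winner is Varga.

Varga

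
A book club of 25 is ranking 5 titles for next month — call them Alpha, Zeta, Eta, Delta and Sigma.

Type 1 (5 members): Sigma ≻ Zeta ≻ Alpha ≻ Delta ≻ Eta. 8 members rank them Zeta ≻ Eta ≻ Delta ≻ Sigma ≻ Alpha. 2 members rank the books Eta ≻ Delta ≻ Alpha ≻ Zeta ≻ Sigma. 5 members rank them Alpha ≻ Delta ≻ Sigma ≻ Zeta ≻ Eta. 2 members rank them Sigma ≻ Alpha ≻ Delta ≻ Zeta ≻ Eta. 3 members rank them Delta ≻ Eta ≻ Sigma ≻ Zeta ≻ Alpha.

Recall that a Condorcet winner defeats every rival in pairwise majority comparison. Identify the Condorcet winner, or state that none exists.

Check each pair by majority over 25 ballots:
Alpha vs Zeta: Alpha preferred on 2+5+2 = 9 ballots; Zeta wins 16–9.
Alpha vs Eta: Alpha is ranked higher on 5+5+2 = 12 ballots, Eta on 13. Eta wins 13–12.
Alpha–Delta: Delta 13–12.
Alpha–Sigma: Sigma 18–7.
Zeta–Eta: Zeta 20–5.
Zeta vs Delta: 5+8 = 13 for Zeta, 12 for Delta — Zeta by 13–12.
Zeta vs Sigma: 10 to 15, Sigma.
Eta vs Delta: Delta wins 15–10.
Eta vs Sigma: Eta preferred on 8+2+3 = 13 ballots; Eta wins 13–12.
Delta vs Sigma: Delta wins 18–7.
Each book drops at least one matchup (Alpha loses to Zeta; Zeta loses to Sigma; Eta loses to Zeta; Delta loses to Zeta; Sigma loses to Eta); the cycle Zeta > Eta > Sigma > Zeta rules out a Condorcet winner.

none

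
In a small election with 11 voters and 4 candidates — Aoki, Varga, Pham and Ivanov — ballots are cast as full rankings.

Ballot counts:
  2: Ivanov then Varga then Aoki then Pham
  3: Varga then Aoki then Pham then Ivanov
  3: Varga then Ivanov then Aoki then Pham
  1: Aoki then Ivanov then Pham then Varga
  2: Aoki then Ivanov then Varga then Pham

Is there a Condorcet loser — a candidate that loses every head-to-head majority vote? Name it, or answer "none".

Pairwise majorities:
Aoki vs Varga: 1+2 = 3 for Aoki, 8 for Varga — Varga by 8–3.
Aoki vs Pham: 2+3+3+1+2 = 11 for Aoki, 0 for Pham — Aoki by 11–0.
Aoki vs Ivanov: Aoki wins 6–5.
Varga vs Pham: Varga is ranked higher on 2+3+3+2 = 10 ballots, Pham on 1. Varga wins 10–1.
Varga vs Ivanov: 3+3 = 6 for Varga, 5 for Ivanov — Varga by 6–5.
Pham vs Ivanov: Pham is ranked higher on 3 ballots, Ivanov on 8. Ivanov wins 8–3.
Pham loses to every other candidate — it is the Condorcet loser.

Pham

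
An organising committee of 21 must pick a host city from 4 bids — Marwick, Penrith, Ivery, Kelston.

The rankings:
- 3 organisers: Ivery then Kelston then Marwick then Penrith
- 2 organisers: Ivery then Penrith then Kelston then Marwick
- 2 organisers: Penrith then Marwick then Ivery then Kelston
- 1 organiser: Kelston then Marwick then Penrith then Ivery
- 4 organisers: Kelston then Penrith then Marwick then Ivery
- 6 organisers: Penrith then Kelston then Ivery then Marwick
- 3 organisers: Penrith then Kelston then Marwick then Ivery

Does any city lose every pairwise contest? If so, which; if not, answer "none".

Head-to-head results (21 organisers):
Marwick vs Penrith: Marwick is ranked higher on 3+1 = 4 ballots, Penrith on 17. Penrith wins 17–4.
Marwick–Ivery: Ivery 11–10.
Marwick vs Kelston: Marwick preferred on 2 ballots; Kelston wins 19–2.
Penrith vs Ivery: Penrith, 16–5.
Penrith vs Kelston: 13 to 8, Penrith.
Ivery vs Kelston: 7 to 14, Kelston.
Marwick loses to every other city — it is the Condorcet loser.

Marwick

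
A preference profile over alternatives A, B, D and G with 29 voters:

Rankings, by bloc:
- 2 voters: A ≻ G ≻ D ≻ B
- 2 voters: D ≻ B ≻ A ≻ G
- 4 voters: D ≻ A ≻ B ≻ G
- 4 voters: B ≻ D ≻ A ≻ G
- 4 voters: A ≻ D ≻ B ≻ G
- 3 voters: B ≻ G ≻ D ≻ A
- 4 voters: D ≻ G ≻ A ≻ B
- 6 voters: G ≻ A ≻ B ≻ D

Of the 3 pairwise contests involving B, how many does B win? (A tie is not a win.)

B against each rival (29 voters):
B vs A: 9 to 20, A.
B vs D: B preferred on 4+3+6 = 13 ballots; D wins 16–13.
B vs G: B, 17–12.
B beats G; loses to A, D — 1 pairwise win.

1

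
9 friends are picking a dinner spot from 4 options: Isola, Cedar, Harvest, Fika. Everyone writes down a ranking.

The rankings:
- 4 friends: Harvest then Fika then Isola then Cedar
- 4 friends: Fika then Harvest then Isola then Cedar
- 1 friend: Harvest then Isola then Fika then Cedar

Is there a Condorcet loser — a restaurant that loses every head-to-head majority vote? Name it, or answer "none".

Cedar

Head-to-head results (9 friends):
Isola vs Cedar: Isola wins 9–0.
Isola–Harvest: Harvest 9–0.
Isola vs Fika: Fika, 8–1.
Cedar vs Harvest: Cedar preferred on 0 ballots; Harvest wins 9–0.
Cedar vs Fika: Cedar is ranked higher on 0 ballots, Fika on 9. Fika wins 9–0.
Harvest–Fika: Harvest 5–4.
Only Cedar has no wins; Cedar is the Condorcet loser.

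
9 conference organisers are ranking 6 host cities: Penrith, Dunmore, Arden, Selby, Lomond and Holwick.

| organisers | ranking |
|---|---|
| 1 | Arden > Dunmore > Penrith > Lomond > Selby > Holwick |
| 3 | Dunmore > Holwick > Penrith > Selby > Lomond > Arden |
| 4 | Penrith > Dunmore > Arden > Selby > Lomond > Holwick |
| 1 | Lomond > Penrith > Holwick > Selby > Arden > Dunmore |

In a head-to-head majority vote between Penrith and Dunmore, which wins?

Ballots ranking Penrith above Dunmore: 4 + 1 = 5.
Ballots ranking Dunmore above Penrith: 9 − 5 = 4.
Penrith wins the head-to-head 5–4.

Penrith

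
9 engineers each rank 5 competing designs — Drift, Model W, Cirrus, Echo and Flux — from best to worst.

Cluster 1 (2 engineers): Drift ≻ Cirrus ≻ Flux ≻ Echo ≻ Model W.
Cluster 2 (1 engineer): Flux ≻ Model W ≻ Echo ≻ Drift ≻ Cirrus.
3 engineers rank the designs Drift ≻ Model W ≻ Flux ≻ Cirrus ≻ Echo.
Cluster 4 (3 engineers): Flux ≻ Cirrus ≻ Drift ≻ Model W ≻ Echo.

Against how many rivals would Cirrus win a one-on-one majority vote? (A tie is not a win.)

2

Cirrus against each rival (9 engineers):
Cirrus–Drift: Drift 6–3.
Cirrus vs Model W: Cirrus, 5–4.
Cirrus vs Echo: Cirrus wins 8–1.
Cirrus vs Flux: Cirrus preferred on 2 ballots; Flux wins 7–2.
Cirrus beats Model W, Echo; loses to Drift, Flux — 2 pairwise wins.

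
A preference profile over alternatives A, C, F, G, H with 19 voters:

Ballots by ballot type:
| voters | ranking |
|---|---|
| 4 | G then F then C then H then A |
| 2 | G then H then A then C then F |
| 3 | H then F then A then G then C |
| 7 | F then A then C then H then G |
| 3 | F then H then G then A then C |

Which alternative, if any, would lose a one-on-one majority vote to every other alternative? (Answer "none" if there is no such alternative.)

Pairwise majorities:
A vs C: 15 to 4, A.
A vs F: 2 for A, 17 for F — F by 17–2.
A vs G: A preferred on 3+7 = 10 ballots; A wins 10–9.
A vs H: A is ranked higher on 7 ballots, H on 12. H wins 12–7.
C vs F: F wins 17–2.
C–G: G 12–7.
C vs H: C, 11–8.
F vs G: 13 to 6, F.
F vs H: F wins 14–5.
G–H: H 13–6.
Each alternative has at least one pairwise win (A beats C; C beats H; F beats A; G beats C; H beats A) — no Condorcet loser.

none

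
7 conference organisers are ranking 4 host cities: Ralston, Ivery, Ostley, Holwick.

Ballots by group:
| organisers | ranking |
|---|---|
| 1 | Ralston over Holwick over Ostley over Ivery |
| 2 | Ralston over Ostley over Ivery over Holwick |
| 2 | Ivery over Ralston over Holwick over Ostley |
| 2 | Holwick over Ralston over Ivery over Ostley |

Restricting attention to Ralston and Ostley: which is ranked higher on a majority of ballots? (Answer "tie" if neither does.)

Ballots ranking Ralston above Ostley: 1 + 2 + 2 + 2 = 7.
Ballots ranking Ostley above Ralston: 7 − 7 = 0.
Ralston wins the head-to-head 7–0.

Ralston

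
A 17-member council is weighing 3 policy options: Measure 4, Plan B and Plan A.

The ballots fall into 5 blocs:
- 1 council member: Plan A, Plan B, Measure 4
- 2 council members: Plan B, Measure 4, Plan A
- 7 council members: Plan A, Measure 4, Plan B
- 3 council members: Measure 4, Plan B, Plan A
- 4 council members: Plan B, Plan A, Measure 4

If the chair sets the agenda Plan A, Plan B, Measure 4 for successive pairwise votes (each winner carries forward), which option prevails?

Measure 4

Round 1: Plan A vs Plan B — 8–9, Plan B advances.
Round 2: Plan B vs Measure 4 — 7–10, Measure 4 advances.
Measure 4 survives the agenda.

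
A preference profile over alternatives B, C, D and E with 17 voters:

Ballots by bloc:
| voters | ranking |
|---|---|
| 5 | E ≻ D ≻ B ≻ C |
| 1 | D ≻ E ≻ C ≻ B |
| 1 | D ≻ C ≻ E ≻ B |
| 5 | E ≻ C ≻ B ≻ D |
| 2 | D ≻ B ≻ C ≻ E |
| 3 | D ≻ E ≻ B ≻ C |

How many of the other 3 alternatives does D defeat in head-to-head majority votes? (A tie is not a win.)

2

D against each rival (17 voters):
D–B: D 12–5.
D vs C: D is ranked higher on 5+1+1+2+3 = 12 ballots, C on 5. D wins 12–5.
D vs E: E, 10–7.
D beats B, C; loses to E — 2 pairwise wins.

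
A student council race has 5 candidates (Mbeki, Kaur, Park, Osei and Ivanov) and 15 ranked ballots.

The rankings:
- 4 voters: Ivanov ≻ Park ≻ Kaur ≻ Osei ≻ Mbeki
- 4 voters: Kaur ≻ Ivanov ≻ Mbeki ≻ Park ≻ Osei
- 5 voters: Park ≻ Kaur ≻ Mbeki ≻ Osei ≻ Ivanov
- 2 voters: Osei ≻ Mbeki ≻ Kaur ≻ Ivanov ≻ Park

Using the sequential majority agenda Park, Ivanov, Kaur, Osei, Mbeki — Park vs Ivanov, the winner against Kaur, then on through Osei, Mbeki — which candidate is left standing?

Kaur

Round 1: Park vs Ivanov — 5–10, Ivanov advances.
Round 2: Ivanov vs Kaur — 4–11, Kaur advances.
Round 3: Kaur vs Osei — 13–2, Kaur advances.
Round 4: Kaur vs Mbeki — 13–2, Kaur advances.
The agenda winner is Kaur.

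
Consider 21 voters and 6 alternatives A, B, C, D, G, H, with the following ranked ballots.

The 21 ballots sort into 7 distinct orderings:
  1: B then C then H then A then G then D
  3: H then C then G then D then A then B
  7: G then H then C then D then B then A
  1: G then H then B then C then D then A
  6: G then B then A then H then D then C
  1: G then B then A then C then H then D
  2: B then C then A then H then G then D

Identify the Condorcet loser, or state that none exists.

Head-to-head results (21 voters):
A–B: B 18–3.
A vs C: C wins 14–7.
A vs D: A preferred on 1+6+1+2 = 10 ballots; D wins 11–10.
A vs G: A is ranked higher on 1+2 = 3 ballots, G on 18. G wins 18–3.
A vs H: H wins 12–9.
B vs C: 11 to 10, B.
B–D: B 11–10.
B vs G: B is ranked higher on 1+2 = 3 ballots, G on 18. G wins 18–3.
B vs H: H, 11–10.
C vs D: C wins 15–6.
C vs G: G wins 15–6.
C vs H: H wins 17–4.
D vs G: G wins 21–0.
D vs H: H, 21–0.
G vs H: G, 15–6.
Only A has no wins; A is the Condorcet loser.

A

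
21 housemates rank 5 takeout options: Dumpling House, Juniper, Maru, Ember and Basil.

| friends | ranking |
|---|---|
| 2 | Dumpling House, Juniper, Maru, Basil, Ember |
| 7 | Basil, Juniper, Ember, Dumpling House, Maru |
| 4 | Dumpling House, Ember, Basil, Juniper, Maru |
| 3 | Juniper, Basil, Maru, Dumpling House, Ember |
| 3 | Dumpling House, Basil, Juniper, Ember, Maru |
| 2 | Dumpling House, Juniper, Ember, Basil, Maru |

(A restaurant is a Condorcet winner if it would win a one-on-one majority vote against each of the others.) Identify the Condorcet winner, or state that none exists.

Check each pair by majority over 21 ballots:
Dumpling House vs Juniper: Dumpling House is ranked higher on 2+4+3+2 = 11 ballots, Juniper on 10. Dumpling House wins 11–10.
Dumpling House vs Maru: 18 to 3, Dumpling House.
Dumpling House vs Ember: 14 to 7, Dumpling House.
Dumpling House vs Basil: 11 to 10, Dumpling House.
Juniper vs Maru: Juniper is ranked higher on 2+7+4+3+3+2 = 21 ballots, Maru on 0. Juniper wins 21–0.
Juniper vs Ember: 2+7+3+3+2 = 17 for Juniper, 4 for Ember — Juniper by 17–4.
Juniper vs Basil: Juniper preferred on 2+3+2 = 7 ballots; Basil wins 14–7.
Maru vs Ember: Maru is ranked higher on 2+3 = 5 ballots, Ember on 16. Ember wins 16–5.
Maru vs Basil: 2 for Maru, 19 for Basil — Basil by 19–2.
Ember vs Basil: 4+2 = 6 for Ember, 15 for Basil — Basil by 15–6.
Dumpling House wins every pairwise contest, so Dumpling House is the Condorcet winner.

Dumpling House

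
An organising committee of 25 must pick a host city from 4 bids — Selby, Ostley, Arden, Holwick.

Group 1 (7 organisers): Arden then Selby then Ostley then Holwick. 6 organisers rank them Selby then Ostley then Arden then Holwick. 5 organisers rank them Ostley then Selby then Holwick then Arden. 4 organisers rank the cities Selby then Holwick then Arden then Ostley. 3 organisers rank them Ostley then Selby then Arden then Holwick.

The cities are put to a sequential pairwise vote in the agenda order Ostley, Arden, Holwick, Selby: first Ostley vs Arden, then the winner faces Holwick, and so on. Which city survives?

Selby

Round 1: Ostley vs Arden — 14–11, Ostley advances.
Round 2: Ostley vs Holwick — 21–4, Ostley advances.
Round 3: Ostley vs Selby — 8–17, Selby advances.
The agenda winner is Selby.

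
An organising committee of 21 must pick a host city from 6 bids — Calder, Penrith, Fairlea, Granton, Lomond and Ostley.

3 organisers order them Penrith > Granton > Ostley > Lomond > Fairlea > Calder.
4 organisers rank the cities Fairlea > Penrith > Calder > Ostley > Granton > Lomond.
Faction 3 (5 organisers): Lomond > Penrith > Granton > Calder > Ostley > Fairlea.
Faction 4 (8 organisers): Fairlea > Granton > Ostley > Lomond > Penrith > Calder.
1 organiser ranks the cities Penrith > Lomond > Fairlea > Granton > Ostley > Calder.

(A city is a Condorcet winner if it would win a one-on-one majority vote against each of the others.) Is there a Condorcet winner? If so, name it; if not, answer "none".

Head-to-head results (21 organisers):
Calder vs Penrith: 0 to 21, Penrith.
Calder vs Fairlea: 5 for Calder, 16 for Fairlea — Fairlea by 16–5.
Calder vs Granton: 4 to 17, Granton.
Calder vs Lomond: Calder preferred on 4 ballots; Lomond wins 17–4.
Calder vs Ostley: Calder is ranked higher on 4+5 = 9 ballots, Ostley on 12. Ostley wins 12–9.
Penrith vs Fairlea: 9 to 12, Fairlea.
Penrith vs Granton: Penrith preferred on 3+4+5+1 = 13 ballots; Penrith wins 13–8.
Penrith vs Lomond: Penrith is ranked higher on 3+4+1 = 8 ballots, Lomond on 13. Lomond wins 13–8.
Penrith vs Ostley: Penrith preferred on 3+4+5+1 = 13 ballots; Penrith wins 13–8.
Fairlea vs Granton: 4+8+1 = 13 for Fairlea, 8 for Granton — Fairlea by 13–8.
Fairlea vs Lomond: 4+8 = 12 for Fairlea, 9 for Lomond — Fairlea by 12–9.
Fairlea vs Ostley: 13 to 8, Fairlea.
Granton vs Lomond: Granton is ranked higher on 3+4+8 = 15 ballots, Lomond on 6. Granton wins 15–6.
Granton vs Ostley: 17 to 4, Granton.
Lomond vs Ostley: 5+1 = 6 for Lomond, 15 for Ostley — Ostley by 15–6.
Fairlea defeats every rival head-to-head and is the Condorcet winner.

Fairlea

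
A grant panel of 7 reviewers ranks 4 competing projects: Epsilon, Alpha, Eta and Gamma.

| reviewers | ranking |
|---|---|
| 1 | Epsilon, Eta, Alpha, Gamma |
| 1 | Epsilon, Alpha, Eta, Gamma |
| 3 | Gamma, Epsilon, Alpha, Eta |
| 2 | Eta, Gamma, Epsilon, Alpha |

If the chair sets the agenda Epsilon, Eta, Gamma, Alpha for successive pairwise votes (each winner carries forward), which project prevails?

Gamma

Round 1: Epsilon vs Eta — 5–2, Epsilon advances.
Round 2: Epsilon vs Gamma — 2–5, Gamma advances.
Round 3: Gamma vs Alpha — 5–2, Gamma advances.
The agenda winner is Gamma.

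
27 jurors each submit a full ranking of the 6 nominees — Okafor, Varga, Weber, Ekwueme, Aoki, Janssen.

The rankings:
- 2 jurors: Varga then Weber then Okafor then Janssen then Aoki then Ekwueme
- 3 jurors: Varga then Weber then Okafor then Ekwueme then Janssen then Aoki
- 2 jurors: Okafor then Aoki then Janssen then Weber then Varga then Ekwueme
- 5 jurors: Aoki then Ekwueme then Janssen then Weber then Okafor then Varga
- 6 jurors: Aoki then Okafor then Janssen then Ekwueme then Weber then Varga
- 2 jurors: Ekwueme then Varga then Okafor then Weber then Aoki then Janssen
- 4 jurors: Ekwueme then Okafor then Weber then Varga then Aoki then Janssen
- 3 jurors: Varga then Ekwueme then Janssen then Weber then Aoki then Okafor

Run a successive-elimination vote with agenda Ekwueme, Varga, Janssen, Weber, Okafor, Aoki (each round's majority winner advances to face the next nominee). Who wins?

Aoki

Round 1: Ekwueme vs Varga — 17–10, Ekwueme advances.
Round 2: Ekwueme vs Janssen — 17–10, Ekwueme advances.
Round 3: Ekwueme vs Weber — 20–7, Ekwueme advances.
Round 4: Ekwueme vs Okafor — 14–13, Ekwueme advances.
Round 5: Ekwueme vs Aoki — 12–15, Aoki advances.
Aoki survives the agenda.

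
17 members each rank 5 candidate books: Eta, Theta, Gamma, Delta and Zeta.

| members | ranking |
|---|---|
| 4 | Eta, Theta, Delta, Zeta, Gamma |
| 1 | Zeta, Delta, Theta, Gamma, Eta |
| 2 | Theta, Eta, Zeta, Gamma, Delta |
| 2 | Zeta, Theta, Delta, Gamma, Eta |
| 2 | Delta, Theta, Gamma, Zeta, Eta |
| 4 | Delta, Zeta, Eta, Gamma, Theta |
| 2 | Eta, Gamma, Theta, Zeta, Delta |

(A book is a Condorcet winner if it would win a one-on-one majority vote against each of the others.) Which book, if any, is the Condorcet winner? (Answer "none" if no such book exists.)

none

Head-to-head results (17 members):
Eta vs Theta: 4+4+2 = 10 for Eta, 7 for Theta — Eta by 10–7.
Eta–Gamma: Eta 12–5.
Eta–Delta: Delta 9–8.
Eta vs Zeta: Eta preferred on 4+2+2 = 8 ballots; Zeta wins 9–8.
Theta vs Gamma: Theta, 11–6.
Theta vs Delta: Theta, 10–7.
Theta vs Zeta: 4+2+2+2 = 10 for Theta, 7 for Zeta — Theta by 10–7.
Gamma vs Delta: Gamma preferred on 2+2 = 4 ballots; Delta wins 13–4.
Gamma vs Zeta: Gamma preferred on 2+2 = 4 ballots; Zeta wins 13–4.
Delta vs Zeta: 4+2+4 = 10 for Delta, 7 for Zeta — Delta by 10–7.
No book is unbeaten: Eta loses to Delta; Theta loses to Eta; Gamma loses to Eta; Delta loses to Theta; Zeta loses to Theta. In particular Eta beats Theta beats Delta beats Eta is a majority cycle — no Condorcet winner exists.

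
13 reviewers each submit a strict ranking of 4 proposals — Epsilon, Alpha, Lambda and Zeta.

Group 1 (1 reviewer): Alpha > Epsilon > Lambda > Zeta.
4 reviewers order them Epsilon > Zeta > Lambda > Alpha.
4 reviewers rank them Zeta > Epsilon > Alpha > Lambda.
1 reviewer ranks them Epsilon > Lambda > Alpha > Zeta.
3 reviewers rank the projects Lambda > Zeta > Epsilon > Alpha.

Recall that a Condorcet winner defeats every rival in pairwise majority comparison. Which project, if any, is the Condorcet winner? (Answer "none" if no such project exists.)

Check each pair by majority over 13 ballots:
Epsilon vs Alpha: Epsilon wins 12–1.
Epsilon vs Lambda: Epsilon wins 10–3.
Epsilon vs Zeta: Zeta wins 7–6.
Alpha vs Lambda: Lambda wins 8–5.
Alpha vs Zeta: Zeta wins 11–2.
Lambda vs Zeta: Zeta, 8–5.
Zeta defeats every rival head-to-head and is the Condorcet winner.

Zeta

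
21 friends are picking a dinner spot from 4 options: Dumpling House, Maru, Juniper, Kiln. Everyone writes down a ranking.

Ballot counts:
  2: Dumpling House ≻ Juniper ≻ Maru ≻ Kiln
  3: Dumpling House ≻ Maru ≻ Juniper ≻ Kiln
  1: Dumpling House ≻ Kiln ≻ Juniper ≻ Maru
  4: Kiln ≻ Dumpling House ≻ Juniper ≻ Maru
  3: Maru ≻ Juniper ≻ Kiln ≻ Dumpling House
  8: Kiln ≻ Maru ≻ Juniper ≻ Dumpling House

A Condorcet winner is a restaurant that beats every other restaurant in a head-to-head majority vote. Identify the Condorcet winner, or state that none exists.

Kiln

Pairwise majorities:
Dumpling House vs Maru: Maru, 11–10.
Dumpling House vs Juniper: Juniper, 11–10.
Dumpling House–Kiln: Kiln 15–6.
Maru vs Juniper: Maru, 14–7.
Maru vs Kiln: Kiln wins 13–8.
Juniper vs Kiln: Kiln wins 13–8.
Kiln beats each of Dumpling House, Maru, Juniper — Kiln is the Condorcet winner.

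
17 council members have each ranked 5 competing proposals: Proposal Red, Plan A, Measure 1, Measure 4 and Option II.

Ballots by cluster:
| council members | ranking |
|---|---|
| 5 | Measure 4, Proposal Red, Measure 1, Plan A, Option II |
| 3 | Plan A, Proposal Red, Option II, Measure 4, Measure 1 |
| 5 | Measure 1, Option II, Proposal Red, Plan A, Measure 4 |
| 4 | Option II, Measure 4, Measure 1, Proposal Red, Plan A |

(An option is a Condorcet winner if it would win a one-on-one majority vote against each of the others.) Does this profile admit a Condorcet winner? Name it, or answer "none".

Check each pair by majority over 17 ballots:
Proposal Red vs Plan A: Proposal Red is ranked higher on 5+5+4 = 14 ballots, Plan A on 3. Proposal Red wins 14–3.
Proposal Red vs Measure 1: 5+3 = 8 for Proposal Red, 9 for Measure 1 — Measure 1 by 9–8.
Proposal Red vs Measure 4: 3+5 = 8 for Proposal Red, 9 for Measure 4 — Measure 4 by 9–8.
Proposal Red vs Option II: Proposal Red preferred on 5+3 = 8 ballots; Option II wins 9–8.
Plan A vs Measure 1: 3 to 14, Measure 1.
Plan A vs Measure 4: 8 to 9, Measure 4.
Plan A vs Option II: Plan A preferred on 5+3 = 8 ballots; Option II wins 9–8.
Measure 1 vs Measure 4: Measure 1 is ranked higher on 5 ballots, Measure 4 on 12. Measure 4 wins 12–5.
Measure 1 vs Option II: Measure 1 preferred on 5+5 = 10 ballots; Measure 1 wins 10–7.
Measure 4 vs Option II: 5 for Measure 4, 12 for Option II — Option II by 12–5.
Every option loses at least once (Proposal Red loses to Measure 1; Plan A loses to Proposal Red; Measure 1 loses to Measure 4; Measure 4 loses to Option II; Option II loses to Measure 1). The majority relation contains the cycle Measure 1 beats Option II beats Measure 4 beats Measure 1, so there is no Condorcet winner.

none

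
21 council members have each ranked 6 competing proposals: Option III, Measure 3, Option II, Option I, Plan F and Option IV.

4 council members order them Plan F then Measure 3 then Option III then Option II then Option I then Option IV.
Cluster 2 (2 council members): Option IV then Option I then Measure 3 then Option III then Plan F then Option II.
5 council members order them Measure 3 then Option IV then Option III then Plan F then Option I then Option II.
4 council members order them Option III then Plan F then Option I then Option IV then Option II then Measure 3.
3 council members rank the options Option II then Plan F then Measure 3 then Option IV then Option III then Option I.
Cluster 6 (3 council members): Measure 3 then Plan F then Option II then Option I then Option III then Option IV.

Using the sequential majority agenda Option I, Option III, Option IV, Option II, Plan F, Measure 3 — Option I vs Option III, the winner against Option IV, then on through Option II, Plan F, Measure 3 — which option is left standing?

Measure 3

Round 1: Option I vs Option III — 5–16, Option III advances.
Round 2: Option III vs Option IV — 11–10, Option III advances.
Round 3: Option III vs Option II — 15–6, Option III advances.
Round 4: Option III vs Plan F — 11–10, Option III advances.
Round 5: Option III vs Measure 3 — 4–17, Measure 3 advances.
The agenda winner is Measure 3.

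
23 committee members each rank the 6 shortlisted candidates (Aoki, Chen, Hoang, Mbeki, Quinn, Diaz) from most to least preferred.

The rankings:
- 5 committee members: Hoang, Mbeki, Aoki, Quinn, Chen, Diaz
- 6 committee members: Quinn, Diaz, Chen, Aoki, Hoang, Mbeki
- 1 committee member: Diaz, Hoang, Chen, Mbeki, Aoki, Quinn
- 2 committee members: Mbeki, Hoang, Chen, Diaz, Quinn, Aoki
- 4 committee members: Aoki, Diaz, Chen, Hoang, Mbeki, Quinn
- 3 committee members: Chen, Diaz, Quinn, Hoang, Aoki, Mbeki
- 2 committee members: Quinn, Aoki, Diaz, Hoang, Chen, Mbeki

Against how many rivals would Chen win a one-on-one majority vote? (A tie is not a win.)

Chen against each rival (23 committee members):
Chen vs Aoki: 12 to 11, Chen.
Chen vs Hoang: 13 to 10, Chen.
Chen vs Mbeki: Chen preferred on 6+1+4+3+2 = 16 ballots; Chen wins 16–7.
Chen vs Quinn: Quinn wins 13–10.
Chen vs Diaz: 10 to 13, Diaz.
Chen beats Aoki, Hoang, Mbeki; loses to Quinn, Diaz — 3 pairwise wins.

3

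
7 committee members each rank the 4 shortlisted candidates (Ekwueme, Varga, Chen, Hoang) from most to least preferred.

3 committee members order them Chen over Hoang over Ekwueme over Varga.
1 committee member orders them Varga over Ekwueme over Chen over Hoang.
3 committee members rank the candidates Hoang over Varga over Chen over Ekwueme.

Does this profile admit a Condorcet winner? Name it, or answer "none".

none

Pairwise majorities:
Ekwueme vs Varga: Ekwueme preferred on 3 ballots; Varga wins 4–3.
Ekwueme vs Chen: Chen, 6–1.
Ekwueme vs Hoang: Hoang, 6–1.
Varga–Chen: Varga 4–3.
Varga vs Hoang: Varga is ranked higher on 1 ballot, Hoang on 6. Hoang wins 6–1.
Chen vs Hoang: 3+1 = 4 for Chen, 3 for Hoang — Chen by 4–3.
Each candidate drops at least one matchup (Ekwueme loses to Varga; Varga loses to Hoang; Chen loses to Varga; Hoang loses to Chen); the cycle Varga > Chen > Hoang > Varga rules out a Condorcet winner.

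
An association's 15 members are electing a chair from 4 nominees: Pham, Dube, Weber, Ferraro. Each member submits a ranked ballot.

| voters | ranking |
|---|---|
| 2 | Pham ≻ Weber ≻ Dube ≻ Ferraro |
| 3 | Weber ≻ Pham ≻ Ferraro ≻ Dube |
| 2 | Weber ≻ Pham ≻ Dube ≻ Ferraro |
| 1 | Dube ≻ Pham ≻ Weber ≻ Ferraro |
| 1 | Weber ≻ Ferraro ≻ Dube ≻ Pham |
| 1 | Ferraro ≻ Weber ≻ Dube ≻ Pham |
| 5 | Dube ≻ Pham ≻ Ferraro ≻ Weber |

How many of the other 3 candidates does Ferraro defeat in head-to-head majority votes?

0

Ferraro against each rival (15 voters):
Ferraro vs Pham: 1+1 = 2 for Ferraro, 13 for Pham — Pham by 13–2.
Ferraro vs Dube: Dube wins 10–5.
Ferraro–Weber: Weber 9–6.
Ferraro beats no one; loses to Pham, Dube, Weber — 0 pairwise wins.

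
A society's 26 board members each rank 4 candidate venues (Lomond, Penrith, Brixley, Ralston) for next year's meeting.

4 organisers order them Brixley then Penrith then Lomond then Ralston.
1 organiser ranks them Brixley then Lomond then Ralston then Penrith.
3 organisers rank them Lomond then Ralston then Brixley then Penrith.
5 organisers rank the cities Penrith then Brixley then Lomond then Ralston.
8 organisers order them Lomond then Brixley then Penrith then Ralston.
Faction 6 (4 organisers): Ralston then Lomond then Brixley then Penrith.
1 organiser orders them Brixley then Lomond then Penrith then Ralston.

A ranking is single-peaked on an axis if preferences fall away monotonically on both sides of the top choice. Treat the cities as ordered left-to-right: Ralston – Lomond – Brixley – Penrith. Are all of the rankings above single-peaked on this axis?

yes

Axis positions: Ralston=1, Lomond=2, Brixley=3, Penrith=4.
Faction 1 (peak Brixley at position 3): ranking walks positions 3-4-2-1, expanding outward from the peak — single-peaked.
Faction 2 (peak Brixley at position 3): ranking walks positions 3-2-1-4, expanding outward from the peak — single-peaked.
Faction 3 (peak Lomond at position 2): ranking walks positions 2-1-3-4, expanding outward from the peak — single-peaked.
Faction 4 (peak Penrith at position 4): ranking walks positions 4-3-2-1, expanding outward from the peak — single-peaked.
Faction 5 (peak Lomond at position 2): ranking walks positions 2-3-4-1, expanding outward from the peak — single-peaked.
Faction 6 (peak Ralston at position 1): ranking walks positions 1-2-3-4, expanding outward from the peak — single-peaked.
Faction 7 (peak Brixley at position 3): ranking walks positions 3-2-4-1, expanding outward from the peak — single-peaked.
Every ranking is single-peaked on this axis.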